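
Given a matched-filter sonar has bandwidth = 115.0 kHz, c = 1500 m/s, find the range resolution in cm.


dR = c/(2*BW) = 1500 / (2 * 115.0e3) = 0.0065 m = 0.65 cm

0.65 cm


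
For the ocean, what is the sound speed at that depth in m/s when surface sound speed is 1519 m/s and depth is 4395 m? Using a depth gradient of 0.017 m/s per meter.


c = 1519 + 0.017 * 4395 = 1593.715

1593.715 m/s


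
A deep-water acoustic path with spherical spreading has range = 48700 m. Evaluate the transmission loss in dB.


93.75 dB


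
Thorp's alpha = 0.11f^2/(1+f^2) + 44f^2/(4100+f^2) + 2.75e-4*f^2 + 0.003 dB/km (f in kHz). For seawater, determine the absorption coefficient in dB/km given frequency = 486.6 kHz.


f^2 = 236779.56
alpha = 0.11*236779.56/(1+236779.56) + 44*236779.56/(4100+236779.56) + 2.75e-4*236779.56 + 0.003 = 108.478

108.478 dB/km


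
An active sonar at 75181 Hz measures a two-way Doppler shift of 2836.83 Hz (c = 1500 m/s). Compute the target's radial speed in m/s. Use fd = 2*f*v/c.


From fd = 2*f*v/c, v = c*fd/(2*f) = 1500 * 2836.83 / (2*75181) = 28.3

28.3 m/s


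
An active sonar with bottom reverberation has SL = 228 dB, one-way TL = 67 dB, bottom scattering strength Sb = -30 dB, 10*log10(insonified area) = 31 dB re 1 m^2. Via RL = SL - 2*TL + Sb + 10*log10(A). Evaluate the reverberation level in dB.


95 dB


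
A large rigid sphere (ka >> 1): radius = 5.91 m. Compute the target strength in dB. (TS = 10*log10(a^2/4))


9.41 dB


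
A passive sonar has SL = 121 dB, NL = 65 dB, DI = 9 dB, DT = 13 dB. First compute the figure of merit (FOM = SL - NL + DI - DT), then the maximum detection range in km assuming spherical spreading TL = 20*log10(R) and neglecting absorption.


Step 1: FOM = SL - NL + DI - DT = 121 - 65 + 9 - 13 = 52 dB
Step 2: at max range FOM = TL = 20*log10(R), so R = 10^(52/20) = 398.11 m = 0.4 km

0.4 km


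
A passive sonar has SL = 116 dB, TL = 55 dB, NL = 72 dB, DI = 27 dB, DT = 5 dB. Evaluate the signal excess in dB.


SE = SL - TL - NL + DI - DT = 116 - 55 - 72 + 27 - 5 = 11

11 dB


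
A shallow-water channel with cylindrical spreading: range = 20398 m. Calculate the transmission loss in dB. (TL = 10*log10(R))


43.1 dB


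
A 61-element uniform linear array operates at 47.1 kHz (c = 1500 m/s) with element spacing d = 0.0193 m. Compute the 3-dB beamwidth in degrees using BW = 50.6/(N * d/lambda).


Step 1: lambda = 1500/47100 = 0.03185 m
Step 2: d/lambda = 0.0193/0.03185 = 0.606
Step 3: BW = 50.6/(N * d/lambda) = 50.6/(61 * 0.606) = 1.37

1.37 deg


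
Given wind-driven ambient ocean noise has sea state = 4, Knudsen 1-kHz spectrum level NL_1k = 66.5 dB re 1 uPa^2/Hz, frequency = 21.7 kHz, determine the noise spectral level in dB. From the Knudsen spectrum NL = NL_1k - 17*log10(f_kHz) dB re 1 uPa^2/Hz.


NL = NL_1k - 17*log10(f_kHz) = 66.5 - 17*log10(21.7) = 66.5 - (22.72) = 43.78

43.78 dB


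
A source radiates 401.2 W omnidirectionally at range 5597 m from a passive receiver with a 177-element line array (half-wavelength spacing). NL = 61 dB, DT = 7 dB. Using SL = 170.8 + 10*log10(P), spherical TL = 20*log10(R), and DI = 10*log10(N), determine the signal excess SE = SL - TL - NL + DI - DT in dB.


76.35 dB


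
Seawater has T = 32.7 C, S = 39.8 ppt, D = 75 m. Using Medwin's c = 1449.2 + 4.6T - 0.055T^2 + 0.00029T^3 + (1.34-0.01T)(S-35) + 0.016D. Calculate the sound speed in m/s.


c = 1449.2 + 4.6*32.7 - 0.055*32.7^2 + 0.00029*32.7^3 + (1.34 - 0.01*32.7)*(39.8 - 35) + 0.016*75 = 1557.01

1557.01 m/s


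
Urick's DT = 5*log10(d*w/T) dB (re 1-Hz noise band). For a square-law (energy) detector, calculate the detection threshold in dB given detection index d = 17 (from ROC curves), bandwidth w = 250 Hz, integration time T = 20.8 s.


DT = 5*log10(d*w/T) = 5*log10(17 * 250 / 20.8) = 5*log10(204.33) = 11.55

11.55 dB


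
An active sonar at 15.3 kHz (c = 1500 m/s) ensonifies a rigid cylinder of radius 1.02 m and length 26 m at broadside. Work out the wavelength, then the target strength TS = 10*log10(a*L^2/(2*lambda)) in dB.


Step 1: lambda = c/f = 1500/15300 = 0.09804 m
Step 2: TS = 10*log10(a*L^2/(2*lambda)) = 10*log10(1.02*26^2/(2*0.09804)) = 35.46

35.46 dB


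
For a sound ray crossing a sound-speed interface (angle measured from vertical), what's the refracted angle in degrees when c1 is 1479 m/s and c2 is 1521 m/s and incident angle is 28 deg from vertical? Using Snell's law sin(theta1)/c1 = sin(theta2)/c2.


sin(theta2) = (c2/c1)*sin(theta1) = (1521/1479)*sin(28 deg) = 0.4828
theta2 = arcsin(0.4828) = 28.87

28.87 deg


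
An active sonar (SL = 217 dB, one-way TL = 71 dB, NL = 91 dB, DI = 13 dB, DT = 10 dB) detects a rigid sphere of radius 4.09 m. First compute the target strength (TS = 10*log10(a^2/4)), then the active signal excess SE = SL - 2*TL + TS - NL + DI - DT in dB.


Step 1: TS = 10*log10(4.09^2/4) = 6.21 dB
Step 2: SE = SL - 2*TL + TS - NL + DI - DT = 217 - 2*71 + (6.21) - 91 + 13 - 10 = -6.79

-6.79 dB


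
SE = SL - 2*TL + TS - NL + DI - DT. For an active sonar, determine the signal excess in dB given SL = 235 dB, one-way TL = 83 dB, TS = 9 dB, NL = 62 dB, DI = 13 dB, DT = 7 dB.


SE = SL - 2*TL + TS - NL + DI - DT = 235 - 2*83 + (9) - 62 + 13 - 7 = 22

22 dB


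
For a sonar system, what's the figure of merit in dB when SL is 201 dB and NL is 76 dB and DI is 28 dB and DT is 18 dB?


FOM = SL - NL + DI - DT = 201 - 76 + 28 - 18 = 135

135 dB


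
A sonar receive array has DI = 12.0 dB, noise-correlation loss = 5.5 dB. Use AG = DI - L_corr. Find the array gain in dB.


AG = DI - L_corr = 12.0 - 5.5 = 6.5

6.5 dB


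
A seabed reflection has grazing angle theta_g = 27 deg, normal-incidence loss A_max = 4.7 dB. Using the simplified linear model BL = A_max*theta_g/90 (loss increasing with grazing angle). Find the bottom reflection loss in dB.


BL = A_max * theta_g / 90 = 4.7 * 27 / 90 = 1.41

1.41 dB


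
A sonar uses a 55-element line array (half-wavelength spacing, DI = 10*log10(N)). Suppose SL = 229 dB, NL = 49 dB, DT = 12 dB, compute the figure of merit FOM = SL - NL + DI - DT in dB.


Step 1: DI = 10*log10(55) = 17.4 dB
Step 2: FOM = SL - NL + DI - DT = 229 - 49 + 17.4 - 12 = 185.4

185.4 dB


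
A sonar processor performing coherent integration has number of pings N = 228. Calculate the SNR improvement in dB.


Gain = 10*log10(228) = 23.58

23.58 dB


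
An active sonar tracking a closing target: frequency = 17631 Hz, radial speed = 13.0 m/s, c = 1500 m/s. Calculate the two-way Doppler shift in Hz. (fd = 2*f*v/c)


305.6 Hz


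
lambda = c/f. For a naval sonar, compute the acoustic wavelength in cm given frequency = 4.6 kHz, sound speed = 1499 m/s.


lambda = c/f = 1499 / 4600 = 0.3259 m = 32.59 cm

32.59 cm


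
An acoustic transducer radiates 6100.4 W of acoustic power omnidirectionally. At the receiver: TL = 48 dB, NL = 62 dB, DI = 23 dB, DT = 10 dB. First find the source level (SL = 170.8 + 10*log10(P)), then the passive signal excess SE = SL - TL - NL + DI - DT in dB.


Step 1: SL = 170.8 + 10*log10(6100.4) = 208.65 dB
Step 2: SE = SL - TL - NL + DI - DT = 208.65 - 48 - 62 + 23 - 10 = 111.65

111.65 dB


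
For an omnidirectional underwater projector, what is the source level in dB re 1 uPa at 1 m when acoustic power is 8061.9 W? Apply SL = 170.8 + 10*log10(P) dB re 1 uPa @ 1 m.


SL = 170.8 + 10*log10(8061.9) = 170.8 + 39.06 = 209.86

209.86 dB


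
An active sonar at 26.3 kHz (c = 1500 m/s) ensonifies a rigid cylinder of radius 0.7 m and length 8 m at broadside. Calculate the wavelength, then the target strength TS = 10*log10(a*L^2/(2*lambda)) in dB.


Step 1: lambda = c/f = 1500/26300 = 0.05703 m
Step 2: TS = 10*log10(a*L^2/(2*lambda)) = 10*log10(0.7*8^2/(2*0.05703)) = 25.94

25.94 dB


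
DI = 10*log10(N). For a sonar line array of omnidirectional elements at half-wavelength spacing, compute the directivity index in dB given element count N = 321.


25.07 dB


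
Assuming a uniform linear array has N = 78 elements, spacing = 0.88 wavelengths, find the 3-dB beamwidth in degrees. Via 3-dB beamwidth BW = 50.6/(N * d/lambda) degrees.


BW = 50.6 / (78 * 0.88) = 50.6 / 68.64 = 0.74

0.74 deg


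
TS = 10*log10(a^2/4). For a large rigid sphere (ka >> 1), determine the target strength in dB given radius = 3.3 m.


TS = 10*log10(3.3^2 / 4) = 10*log10(2.7225) = 4.35

4.35 dB


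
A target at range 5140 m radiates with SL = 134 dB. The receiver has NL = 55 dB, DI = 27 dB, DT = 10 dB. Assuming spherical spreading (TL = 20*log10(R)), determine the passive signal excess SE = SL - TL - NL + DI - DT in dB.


Step 1: TL = 20*log10(5140) = 74.22 dB
Step 2: SE = 134 - 74.22 - 55 + 27 - 10 = 21.78

21.78 dB


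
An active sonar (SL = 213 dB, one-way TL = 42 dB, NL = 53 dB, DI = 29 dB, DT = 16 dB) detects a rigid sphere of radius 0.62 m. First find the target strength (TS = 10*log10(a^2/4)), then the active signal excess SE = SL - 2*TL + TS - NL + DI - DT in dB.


Step 1: TS = 10*log10(0.62^2/4) = -10.17 dB
Step 2: SE = SL - 2*TL + TS - NL + DI - DT = 213 - 2*42 + (-10.17) - 53 + 29 - 16 = 78.83

78.83 dB


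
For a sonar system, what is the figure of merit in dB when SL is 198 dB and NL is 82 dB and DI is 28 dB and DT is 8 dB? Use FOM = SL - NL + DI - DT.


FOM = SL - NL + DI - DT = 198 - 82 + 28 - 8 = 136

136 dB


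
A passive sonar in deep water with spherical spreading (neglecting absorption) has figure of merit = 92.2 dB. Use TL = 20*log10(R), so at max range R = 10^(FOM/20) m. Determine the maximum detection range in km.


At max range FOM = TL, so 20*log10(R) = 92.2
R = 10^(92.2/20) = 40738.03 m = 40.74 km

40.74 km


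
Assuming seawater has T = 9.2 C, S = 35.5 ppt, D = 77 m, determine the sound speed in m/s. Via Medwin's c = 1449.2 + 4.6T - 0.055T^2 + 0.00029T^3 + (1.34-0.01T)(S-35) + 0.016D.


c = 1449.2 + 4.6*9.2 - 0.055*9.2^2 + 0.00029*9.2^3 + (1.34 - 0.01*9.2)*(35.5 - 35) + 0.016*77 = 1488.95

1488.95 m/s


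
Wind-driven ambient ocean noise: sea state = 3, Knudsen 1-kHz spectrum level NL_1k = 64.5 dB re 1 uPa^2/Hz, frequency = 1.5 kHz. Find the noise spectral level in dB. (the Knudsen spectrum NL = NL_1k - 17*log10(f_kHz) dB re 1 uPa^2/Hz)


NL = NL_1k - 17*log10(f_kHz) = 64.5 - 17*log10(1.5) = 64.5 - (2.99) = 61.51

61.51 dB


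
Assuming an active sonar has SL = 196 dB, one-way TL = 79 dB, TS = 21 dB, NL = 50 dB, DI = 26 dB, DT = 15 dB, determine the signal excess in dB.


20 dB


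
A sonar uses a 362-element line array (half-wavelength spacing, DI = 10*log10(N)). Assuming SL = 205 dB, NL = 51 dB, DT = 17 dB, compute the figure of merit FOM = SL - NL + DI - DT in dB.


162.59 dB


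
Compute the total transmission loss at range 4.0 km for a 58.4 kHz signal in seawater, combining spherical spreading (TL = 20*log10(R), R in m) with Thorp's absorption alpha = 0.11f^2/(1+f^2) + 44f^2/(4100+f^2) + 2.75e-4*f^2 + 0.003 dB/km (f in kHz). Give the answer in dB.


Step 1 (Thorp): alpha = 0.11*3410.56/(1+3410.56) + 44*3410.56/(4100+3410.56) + 2.75e-4*3410.56 + 0.003 = 21.0314 dB/km
Step 2: TL_spread = 20*log10(4000) = 72.04 dB
Step 3: TL_abs = alpha*R = 21.0314 * 4.0 = 84.13 dB
Step 4: TL_total = 72.04 + 84.13 = 156.17

156.17 dB


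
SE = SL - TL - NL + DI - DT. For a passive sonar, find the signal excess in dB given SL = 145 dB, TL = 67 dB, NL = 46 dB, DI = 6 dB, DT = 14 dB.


SE = SL - TL - NL + DI - DT = 145 - 67 - 46 + 6 - 14 = 24

24 dB


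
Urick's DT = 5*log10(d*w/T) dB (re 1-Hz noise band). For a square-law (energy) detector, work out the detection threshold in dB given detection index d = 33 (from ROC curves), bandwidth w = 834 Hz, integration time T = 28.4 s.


DT = 5*log10(d*w/T) = 5*log10(33 * 834 / 28.4) = 5*log10(969.08) = 14.93

14.93 dB


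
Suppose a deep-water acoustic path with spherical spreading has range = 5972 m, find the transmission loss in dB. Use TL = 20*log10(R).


75.52 dB


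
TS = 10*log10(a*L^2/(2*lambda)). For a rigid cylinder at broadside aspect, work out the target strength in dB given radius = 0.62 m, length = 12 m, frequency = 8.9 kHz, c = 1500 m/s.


24.23 dB


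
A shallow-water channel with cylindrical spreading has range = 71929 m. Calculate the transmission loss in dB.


TL = 10*log10(71929) = 48.57

48.57 dB


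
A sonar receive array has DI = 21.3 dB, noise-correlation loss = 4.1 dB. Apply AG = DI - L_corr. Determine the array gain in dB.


17.2 dB


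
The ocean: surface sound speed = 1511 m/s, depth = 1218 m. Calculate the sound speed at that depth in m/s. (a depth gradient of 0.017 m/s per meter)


1531.706 m/s


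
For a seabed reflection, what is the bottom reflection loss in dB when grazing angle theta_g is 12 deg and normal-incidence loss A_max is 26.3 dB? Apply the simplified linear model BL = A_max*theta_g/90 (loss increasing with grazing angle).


BL = A_max * theta_g / 90 = 26.3 * 12 / 90 = 3.51

3.51 dB


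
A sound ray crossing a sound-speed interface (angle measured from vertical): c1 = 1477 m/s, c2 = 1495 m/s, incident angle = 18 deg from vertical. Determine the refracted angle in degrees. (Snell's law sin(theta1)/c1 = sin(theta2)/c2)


sin(theta2) = (c2/c1)*sin(theta1) = (1495/1477)*sin(18 deg) = 0.31278
theta2 = arcsin(0.31278) = 18.23

18.23 deg


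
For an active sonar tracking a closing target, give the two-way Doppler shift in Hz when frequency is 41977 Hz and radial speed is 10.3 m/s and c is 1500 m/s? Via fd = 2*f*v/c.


fd = 2*f*v/c = 2 * 41977 * 10.3 / 1500 = 576.48

576.48 Hz


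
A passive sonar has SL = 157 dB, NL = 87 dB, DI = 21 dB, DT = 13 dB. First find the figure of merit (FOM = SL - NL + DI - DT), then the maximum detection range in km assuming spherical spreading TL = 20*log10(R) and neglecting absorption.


Step 1: FOM = SL - NL + DI - DT = 157 - 87 + 21 - 13 = 78 dB
Step 2: at max range FOM = TL = 20*log10(R), so R = 10^(78/20) = 7943.28 m = 7.94 km

7.94 km


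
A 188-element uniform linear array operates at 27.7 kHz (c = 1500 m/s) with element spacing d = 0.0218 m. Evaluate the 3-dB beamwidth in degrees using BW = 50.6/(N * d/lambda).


0.67 deg


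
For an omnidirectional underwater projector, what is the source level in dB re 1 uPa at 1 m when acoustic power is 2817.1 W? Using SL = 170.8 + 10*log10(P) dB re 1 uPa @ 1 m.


SL = 170.8 + 10*log10(2817.1) = 170.8 + 34.5 = 205.3

205.3 dB


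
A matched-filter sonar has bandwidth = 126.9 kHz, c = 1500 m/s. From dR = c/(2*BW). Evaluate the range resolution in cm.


0.59 cm


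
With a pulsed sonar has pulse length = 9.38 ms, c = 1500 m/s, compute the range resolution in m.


7.035 m


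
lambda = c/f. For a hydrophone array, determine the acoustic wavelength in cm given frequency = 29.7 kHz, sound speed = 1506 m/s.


lambda = c/f = 1506 / 29700 = 0.0507 m = 5.07 cm

5.07 cm


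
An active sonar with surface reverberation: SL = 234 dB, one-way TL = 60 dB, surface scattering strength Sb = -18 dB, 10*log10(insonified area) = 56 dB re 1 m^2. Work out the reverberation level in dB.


RL = SL - 2*TL + Sb + 10*log10(A) = 234 - 2*60 + (-18) + 56 = 152

152 dB


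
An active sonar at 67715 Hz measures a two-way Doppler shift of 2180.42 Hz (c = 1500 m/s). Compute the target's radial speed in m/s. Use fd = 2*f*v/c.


24.15 m/s


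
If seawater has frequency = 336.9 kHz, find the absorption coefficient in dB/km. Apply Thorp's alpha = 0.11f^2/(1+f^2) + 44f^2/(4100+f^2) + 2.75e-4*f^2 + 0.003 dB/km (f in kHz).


f^2 = 113501.61
alpha = 0.11*113501.61/(1+113501.61) + 44*113501.61/(4100+113501.61) + 2.75e-4*113501.61 + 0.003 = 73.792

73.792 dB/km


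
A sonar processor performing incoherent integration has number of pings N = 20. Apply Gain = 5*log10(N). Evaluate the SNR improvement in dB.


Gain = 5*log10(20) = 6.51

6.51 dB


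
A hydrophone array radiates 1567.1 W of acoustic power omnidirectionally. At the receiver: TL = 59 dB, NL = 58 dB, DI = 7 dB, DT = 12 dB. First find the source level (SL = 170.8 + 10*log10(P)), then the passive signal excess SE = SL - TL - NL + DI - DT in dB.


Step 1: SL = 170.8 + 10*log10(1567.1) = 202.75 dB
Step 2: SE = SL - TL - NL + DI - DT = 202.75 - 59 - 58 + 7 - 12 = 80.75

80.75 dB


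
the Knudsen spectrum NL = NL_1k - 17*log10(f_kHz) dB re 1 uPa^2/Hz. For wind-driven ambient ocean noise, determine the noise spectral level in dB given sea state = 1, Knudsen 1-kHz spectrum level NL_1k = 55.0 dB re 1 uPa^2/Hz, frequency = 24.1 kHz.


31.51 dB


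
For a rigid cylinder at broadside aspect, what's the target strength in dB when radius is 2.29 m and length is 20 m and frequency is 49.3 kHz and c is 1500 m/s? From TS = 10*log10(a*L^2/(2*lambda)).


lambda = 1500/49300 = 0.03043 m
TS = 10*log10(2.29*20^2/(2*0.03043)) = 41.78

41.78 dB


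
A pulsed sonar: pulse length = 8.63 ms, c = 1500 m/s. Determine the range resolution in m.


dR = c*tau/2 = 1500 * 8.63e-3 / 2 = 6.4725

6.4725 m


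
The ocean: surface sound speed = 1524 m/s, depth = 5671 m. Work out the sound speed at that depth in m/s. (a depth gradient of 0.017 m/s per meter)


1620.407 m/s


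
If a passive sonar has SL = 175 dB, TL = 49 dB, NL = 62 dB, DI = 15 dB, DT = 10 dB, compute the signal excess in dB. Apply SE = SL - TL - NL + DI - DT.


69 dB


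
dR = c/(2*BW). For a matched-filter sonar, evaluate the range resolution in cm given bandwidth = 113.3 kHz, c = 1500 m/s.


dR = c/(2*BW) = 1500 / (2 * 113.3e3) = 0.0066 m = 0.66 cm

0.66 cm


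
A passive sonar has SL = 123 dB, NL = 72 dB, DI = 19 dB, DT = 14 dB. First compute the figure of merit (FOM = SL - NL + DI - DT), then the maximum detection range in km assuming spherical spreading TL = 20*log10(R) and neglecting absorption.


Step 1: FOM = SL - NL + DI - DT = 123 - 72 + 19 - 14 = 56 dB
Step 2: at max range FOM = TL = 20*log10(R), so R = 10^(56/20) = 630.96 m = 0.63 km

0.63 km


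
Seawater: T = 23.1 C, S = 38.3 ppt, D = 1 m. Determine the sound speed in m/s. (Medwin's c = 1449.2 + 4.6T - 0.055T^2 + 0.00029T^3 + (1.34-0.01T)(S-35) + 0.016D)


c = 1449.2 + 4.6*23.1 - 0.055*23.1^2 + 0.00029*23.1^3 + (1.34 - 0.01*23.1)*(38.3 - 35) + 0.016*1 = 1533.36

1533.36 m/s


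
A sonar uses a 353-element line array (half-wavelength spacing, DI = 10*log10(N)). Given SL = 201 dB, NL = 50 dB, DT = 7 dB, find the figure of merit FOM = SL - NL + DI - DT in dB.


Step 1: DI = 10*log10(353) = 25.48 dB
Step 2: FOM = SL - NL + DI - DT = 201 - 50 + 25.48 - 7 = 169.48

169.48 dB


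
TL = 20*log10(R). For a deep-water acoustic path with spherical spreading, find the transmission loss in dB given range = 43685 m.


TL = 20*log10(43685) = 92.81

92.81 dB


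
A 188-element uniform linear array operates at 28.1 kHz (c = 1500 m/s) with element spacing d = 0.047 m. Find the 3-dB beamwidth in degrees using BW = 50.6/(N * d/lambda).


0.31 deg


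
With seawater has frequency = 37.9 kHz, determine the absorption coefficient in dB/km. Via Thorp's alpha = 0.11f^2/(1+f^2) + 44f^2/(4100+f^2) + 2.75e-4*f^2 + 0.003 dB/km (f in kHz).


11.924 dB/km


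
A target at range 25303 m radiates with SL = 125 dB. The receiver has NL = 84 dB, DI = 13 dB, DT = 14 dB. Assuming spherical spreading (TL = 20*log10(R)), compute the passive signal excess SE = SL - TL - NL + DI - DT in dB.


Step 1: TL = 20*log10(25303) = 88.06 dB
Step 2: SE = 125 - 88.06 - 84 + 13 - 14 = -48.06

-48.06 dB


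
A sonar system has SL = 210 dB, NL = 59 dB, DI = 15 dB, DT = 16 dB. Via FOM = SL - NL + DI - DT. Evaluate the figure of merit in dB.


150 dB


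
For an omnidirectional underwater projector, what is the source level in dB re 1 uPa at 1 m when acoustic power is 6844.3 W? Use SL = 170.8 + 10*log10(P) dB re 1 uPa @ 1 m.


SL = 170.8 + 10*log10(6844.3) = 170.8 + 38.35 = 209.15

209.15 dB


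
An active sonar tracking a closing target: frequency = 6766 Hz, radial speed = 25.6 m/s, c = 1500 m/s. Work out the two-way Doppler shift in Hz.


fd = 2*f*v/c = 2 * 6766 * 25.6 / 1500 = 230.95

230.95 Hz


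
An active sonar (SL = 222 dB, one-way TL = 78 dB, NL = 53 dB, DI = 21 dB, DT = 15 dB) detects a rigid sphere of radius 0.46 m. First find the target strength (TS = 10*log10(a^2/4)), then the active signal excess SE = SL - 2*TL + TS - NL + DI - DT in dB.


Step 1: TS = 10*log10(0.46^2/4) = -12.77 dB
Step 2: SE = SL - 2*TL + TS - NL + DI - DT = 222 - 2*78 + (-12.77) - 53 + 21 - 15 = 6.23

6.23 dB


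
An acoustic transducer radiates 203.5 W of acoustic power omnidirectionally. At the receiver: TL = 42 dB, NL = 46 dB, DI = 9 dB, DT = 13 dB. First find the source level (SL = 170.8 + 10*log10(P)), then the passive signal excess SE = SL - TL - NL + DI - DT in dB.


Step 1: SL = 170.8 + 10*log10(203.5) = 193.89 dB
Step 2: SE = SL - TL - NL + DI - DT = 193.89 - 42 - 46 + 9 - 13 = 101.89

101.89 dB


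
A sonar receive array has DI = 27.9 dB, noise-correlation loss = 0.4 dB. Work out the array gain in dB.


27.5 dB


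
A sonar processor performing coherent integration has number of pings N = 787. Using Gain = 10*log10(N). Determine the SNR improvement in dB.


28.96 dB


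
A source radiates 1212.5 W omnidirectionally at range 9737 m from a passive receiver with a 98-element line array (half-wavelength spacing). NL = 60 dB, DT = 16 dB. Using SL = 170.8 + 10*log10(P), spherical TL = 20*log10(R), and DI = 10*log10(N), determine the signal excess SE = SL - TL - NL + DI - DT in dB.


65.78 dB


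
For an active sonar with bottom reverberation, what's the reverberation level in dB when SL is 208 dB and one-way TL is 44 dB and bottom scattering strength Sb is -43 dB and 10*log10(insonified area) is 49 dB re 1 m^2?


RL = SL - 2*TL + Sb + 10*log10(A) = 208 - 2*44 + (-43) + 49 = 126

126 dB


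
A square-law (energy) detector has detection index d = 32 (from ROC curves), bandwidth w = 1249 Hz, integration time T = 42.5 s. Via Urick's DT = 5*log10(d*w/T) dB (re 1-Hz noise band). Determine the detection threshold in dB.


14.87 dB


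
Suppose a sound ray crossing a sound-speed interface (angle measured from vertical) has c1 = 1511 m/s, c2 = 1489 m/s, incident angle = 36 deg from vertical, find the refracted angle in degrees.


35.4 deg


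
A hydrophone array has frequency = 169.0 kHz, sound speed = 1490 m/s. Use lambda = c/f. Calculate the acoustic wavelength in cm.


0.88 cm


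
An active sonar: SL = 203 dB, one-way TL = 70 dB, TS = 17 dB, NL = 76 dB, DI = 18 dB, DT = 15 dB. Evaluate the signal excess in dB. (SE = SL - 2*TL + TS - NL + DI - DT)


SE = SL - 2*TL + TS - NL + DI - DT = 203 - 2*70 + (17) - 76 + 18 - 15 = 7

7 dB


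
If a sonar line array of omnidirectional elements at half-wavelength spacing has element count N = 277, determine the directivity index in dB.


DI = 10*log10(277) = 24.42

24.42 dB


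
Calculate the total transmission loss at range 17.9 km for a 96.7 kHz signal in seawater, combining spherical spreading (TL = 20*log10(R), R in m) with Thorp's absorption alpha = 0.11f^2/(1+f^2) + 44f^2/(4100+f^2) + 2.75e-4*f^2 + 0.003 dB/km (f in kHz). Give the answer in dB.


680.64 dB


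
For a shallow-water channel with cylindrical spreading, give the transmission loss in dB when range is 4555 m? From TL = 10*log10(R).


36.58 dB


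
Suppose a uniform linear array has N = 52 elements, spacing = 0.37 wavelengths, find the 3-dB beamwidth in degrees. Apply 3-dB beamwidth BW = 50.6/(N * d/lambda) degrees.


BW = 50.6 / (52 * 0.37) = 50.6 / 19.24 = 2.63

2.63 deg


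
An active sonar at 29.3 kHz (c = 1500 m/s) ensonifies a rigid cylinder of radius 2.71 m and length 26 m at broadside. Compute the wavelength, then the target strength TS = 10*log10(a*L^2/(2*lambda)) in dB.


Step 1: lambda = c/f = 1500/29300 = 0.05119 m
Step 2: TS = 10*log10(a*L^2/(2*lambda)) = 10*log10(2.71*26^2/(2*0.05119)) = 42.53

42.53 dB


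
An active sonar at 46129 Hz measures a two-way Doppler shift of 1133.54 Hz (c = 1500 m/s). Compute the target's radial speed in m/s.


18.43 m/s


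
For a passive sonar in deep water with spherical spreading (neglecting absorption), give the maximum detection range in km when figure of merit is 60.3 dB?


At max range FOM = TL, so 20*log10(R) = 60.3
R = 10^(60.3/20) = 1035.14 m = 1.04 km

1.04 km


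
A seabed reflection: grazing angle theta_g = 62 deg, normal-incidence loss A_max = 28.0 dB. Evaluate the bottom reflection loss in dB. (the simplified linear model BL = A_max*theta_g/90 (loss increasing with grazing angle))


19.29 dB


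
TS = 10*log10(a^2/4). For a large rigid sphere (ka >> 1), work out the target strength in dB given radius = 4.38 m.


6.81 dB


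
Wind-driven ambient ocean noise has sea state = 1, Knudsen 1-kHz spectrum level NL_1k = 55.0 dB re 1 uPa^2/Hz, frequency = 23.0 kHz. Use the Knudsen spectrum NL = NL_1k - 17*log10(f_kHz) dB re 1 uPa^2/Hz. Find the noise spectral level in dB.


NL = NL_1k - 17*log10(f_kHz) = 55.0 - 17*log10(23.0) = 55.0 - (23.15) = 31.85

31.85 dB


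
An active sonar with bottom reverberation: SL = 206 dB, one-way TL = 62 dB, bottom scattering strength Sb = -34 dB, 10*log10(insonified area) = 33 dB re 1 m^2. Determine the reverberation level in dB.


RL = SL - 2*TL + Sb + 10*log10(A) = 206 - 2*62 + (-34) + 33 = 81

81 dB


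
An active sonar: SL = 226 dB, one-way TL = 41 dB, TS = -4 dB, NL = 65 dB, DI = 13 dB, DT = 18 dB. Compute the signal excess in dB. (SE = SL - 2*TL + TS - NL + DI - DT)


SE = SL - 2*TL + TS - NL + DI - DT = 226 - 2*41 + (-4) - 65 + 13 - 18 = 70

70 dB


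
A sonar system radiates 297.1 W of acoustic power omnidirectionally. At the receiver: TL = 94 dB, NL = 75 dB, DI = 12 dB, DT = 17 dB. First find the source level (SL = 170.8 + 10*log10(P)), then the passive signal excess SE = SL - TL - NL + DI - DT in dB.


Step 1: SL = 170.8 + 10*log10(297.1) = 195.53 dB
Step 2: SE = SL - TL - NL + DI - DT = 195.53 - 94 - 75 + 12 - 17 = 21.53

21.53 dB


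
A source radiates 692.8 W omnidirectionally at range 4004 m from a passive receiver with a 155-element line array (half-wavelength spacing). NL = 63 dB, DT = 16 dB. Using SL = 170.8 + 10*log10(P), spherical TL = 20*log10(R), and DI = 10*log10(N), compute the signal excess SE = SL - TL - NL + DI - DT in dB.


Step 1: SL = 170.8 + 10*log10(692.8) = 199.21 dB
Step 2: TL = 20*log10(4004) = 72.05 dB
Step 3: DI = 10*log10(155) = 21.9 dB
Step 4: SE = SL - TL - NL + DI - DT = 199.21 - 72.05 - 63 + 21.9 - 16 = 70.06

70.06 dB


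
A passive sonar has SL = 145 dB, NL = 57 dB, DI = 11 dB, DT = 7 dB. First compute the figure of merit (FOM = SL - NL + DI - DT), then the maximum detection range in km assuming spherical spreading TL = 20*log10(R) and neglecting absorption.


Step 1: FOM = SL - NL + DI - DT = 145 - 57 + 11 - 7 = 92 dB
Step 2: at max range FOM = TL = 20*log10(R), so R = 10^(92/20) = 39810.72 m = 39.81 km

39.81 km


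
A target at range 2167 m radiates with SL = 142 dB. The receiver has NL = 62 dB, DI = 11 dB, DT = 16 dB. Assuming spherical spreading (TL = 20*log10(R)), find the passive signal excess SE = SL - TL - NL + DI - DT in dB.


8.28 dB


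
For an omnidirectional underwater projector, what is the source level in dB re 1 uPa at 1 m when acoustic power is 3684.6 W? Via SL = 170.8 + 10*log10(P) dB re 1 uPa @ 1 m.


SL = 170.8 + 10*log10(3684.6) = 170.8 + 35.66 = 206.46

206.46 dB


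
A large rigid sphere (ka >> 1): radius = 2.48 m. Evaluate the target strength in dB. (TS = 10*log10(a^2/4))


TS = 10*log10(2.48^2 / 4) = 10*log10(1.5376) = 1.87

1.87 dB


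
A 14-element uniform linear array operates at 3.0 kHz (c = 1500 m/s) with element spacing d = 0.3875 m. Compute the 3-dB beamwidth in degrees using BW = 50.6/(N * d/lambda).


4.66 deg


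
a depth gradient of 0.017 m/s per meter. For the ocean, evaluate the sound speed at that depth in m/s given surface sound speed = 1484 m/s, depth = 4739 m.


c = 1484 + 0.017 * 4739 = 1564.563

1564.563 m/s


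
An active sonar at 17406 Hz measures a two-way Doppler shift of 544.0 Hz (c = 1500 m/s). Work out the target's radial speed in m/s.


23.44 m/s


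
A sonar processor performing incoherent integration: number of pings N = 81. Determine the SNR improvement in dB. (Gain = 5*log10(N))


9.54 dB


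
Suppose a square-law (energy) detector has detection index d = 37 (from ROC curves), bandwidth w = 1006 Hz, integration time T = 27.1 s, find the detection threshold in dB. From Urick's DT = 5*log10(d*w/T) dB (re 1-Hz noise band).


15.69 dB


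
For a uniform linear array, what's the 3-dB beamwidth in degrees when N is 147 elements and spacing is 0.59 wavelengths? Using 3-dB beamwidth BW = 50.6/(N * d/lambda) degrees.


0.58 deg


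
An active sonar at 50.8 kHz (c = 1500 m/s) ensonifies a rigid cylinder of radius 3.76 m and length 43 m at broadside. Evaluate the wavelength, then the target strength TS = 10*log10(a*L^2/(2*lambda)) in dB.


Step 1: lambda = c/f = 1500/50800 = 0.02953 m
Step 2: TS = 10*log10(a*L^2/(2*lambda)) = 10*log10(3.76*43^2/(2*0.02953)) = 50.71

50.71 dB


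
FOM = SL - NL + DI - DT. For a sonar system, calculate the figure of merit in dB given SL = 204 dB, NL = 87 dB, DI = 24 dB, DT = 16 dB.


FOM = SL - NL + DI - DT = 204 - 87 + 24 - 16 = 125

125 dB


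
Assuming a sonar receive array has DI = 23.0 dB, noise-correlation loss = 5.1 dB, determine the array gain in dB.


17.9 dB


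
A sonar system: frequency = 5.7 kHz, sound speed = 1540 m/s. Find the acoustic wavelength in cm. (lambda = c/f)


27.02 cm


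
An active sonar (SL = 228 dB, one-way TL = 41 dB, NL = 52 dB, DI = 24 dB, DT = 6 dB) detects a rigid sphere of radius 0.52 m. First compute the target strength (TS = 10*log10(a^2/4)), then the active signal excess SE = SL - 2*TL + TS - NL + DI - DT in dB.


Step 1: TS = 10*log10(0.52^2/4) = -11.7 dB
Step 2: SE = SL - 2*TL + TS - NL + DI - DT = 228 - 2*41 + (-11.7) - 52 + 24 - 6 = 100.3

100.3 dB


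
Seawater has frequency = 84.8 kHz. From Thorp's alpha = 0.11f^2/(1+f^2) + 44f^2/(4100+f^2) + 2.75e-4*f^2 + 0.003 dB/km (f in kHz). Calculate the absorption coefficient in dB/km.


f^2 = 7191.04
alpha = 0.11*7191.04/(1+7191.04) + 44*7191.04/(4100+7191.04) + 2.75e-4*7191.04 + 0.003 = 30.113

30.113 dB/km


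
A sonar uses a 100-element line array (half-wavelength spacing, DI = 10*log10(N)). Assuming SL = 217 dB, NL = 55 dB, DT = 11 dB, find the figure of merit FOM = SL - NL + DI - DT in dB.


171.0 dB


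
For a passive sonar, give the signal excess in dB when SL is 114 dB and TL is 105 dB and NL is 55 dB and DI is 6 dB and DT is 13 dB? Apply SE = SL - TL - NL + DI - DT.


-53 dB


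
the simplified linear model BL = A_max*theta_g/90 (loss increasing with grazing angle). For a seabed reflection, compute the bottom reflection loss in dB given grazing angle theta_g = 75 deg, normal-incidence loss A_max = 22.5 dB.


BL = A_max * theta_g / 90 = 22.5 * 75 / 90 = 18.75

18.75 dB


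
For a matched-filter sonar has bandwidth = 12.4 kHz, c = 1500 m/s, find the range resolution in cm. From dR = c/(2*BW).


dR = c/(2*BW) = 1500 / (2 * 12.4e3) = 0.0605 m = 6.05 cm

6.05 cm


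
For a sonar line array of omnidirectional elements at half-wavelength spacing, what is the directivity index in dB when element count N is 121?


DI = 10*log10(121) = 20.83

20.83 dB


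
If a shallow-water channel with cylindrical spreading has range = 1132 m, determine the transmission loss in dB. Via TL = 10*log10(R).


TL = 10*log10(1132) = 30.54

30.54 dB


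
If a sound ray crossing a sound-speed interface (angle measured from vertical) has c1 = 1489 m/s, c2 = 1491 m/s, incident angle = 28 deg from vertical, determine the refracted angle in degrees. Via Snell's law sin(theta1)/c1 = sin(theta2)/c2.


28.04 deg


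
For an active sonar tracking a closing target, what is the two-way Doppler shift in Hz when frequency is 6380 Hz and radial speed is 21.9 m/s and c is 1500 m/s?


fd = 2*f*v/c = 2 * 6380 * 21.9 / 1500 = 186.3

186.3 Hz


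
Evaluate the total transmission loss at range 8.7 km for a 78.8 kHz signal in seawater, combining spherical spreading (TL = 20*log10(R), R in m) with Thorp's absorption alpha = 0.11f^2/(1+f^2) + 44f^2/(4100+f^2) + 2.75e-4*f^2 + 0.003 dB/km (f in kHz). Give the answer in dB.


Step 1 (Thorp): alpha = 0.11*6209.44/(1+6209.44) + 44*6209.44/(4100+6209.44) + 2.75e-4*6209.44 + 0.003 = 28.3221 dB/km
Step 2: TL_spread = 20*log10(8700) = 78.79 dB
Step 3: TL_abs = alpha*R = 28.3221 * 8.7 = 246.4 dB
Step 4: TL_total = 78.79 + 246.4 = 325.19

325.19 dB


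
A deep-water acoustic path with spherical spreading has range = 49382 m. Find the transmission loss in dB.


93.87 dB


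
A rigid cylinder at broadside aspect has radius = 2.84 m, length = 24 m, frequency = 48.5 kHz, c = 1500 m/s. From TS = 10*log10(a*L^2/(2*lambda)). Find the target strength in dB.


44.22 dB


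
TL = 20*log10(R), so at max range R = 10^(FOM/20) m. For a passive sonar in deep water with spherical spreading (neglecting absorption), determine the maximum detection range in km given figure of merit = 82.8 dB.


At max range FOM = TL, so 20*log10(R) = 82.8
R = 10^(82.8/20) = 13803.84 m = 13.8 km

13.8 km


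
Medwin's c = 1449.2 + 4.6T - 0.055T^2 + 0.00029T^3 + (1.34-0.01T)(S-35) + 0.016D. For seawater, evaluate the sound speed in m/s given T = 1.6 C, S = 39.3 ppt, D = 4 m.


c = 1449.2 + 4.6*1.6 - 0.055*1.6^2 + 0.00029*1.6^3 + (1.34 - 0.01*1.6)*(39.3 - 35) + 0.016*4 = 1462.18

1462.18 m/s


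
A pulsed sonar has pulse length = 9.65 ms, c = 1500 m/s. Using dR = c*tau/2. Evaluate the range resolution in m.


dR = c*tau/2 = 1500 * 9.65e-3 / 2 = 7.2375

7.2375 m


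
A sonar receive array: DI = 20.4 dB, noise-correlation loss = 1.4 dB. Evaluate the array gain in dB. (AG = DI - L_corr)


AG = DI - L_corr = 20.4 - 1.4 = 19.0

19.0 dB


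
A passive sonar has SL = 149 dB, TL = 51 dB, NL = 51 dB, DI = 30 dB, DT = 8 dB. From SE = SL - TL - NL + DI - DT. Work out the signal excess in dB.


SE = SL - TL - NL + DI - DT = 149 - 51 - 51 + 30 - 8 = 69

69 dB


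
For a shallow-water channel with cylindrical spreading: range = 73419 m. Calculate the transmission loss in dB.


TL = 10*log10(73419) = 48.66

48.66 dB


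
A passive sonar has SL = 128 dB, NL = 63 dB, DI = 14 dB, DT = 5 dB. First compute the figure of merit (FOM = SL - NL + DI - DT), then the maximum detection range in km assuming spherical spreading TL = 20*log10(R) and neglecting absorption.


Step 1: FOM = SL - NL + DI - DT = 128 - 63 + 14 - 5 = 74 dB
Step 2: at max range FOM = TL = 20*log10(R), so R = 10^(74/20) = 5011.87 m = 5.01 km

5.01 km


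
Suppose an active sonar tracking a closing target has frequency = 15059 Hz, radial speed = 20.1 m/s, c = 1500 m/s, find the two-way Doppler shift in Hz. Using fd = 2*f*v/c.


fd = 2*f*v/c = 2 * 15059 * 20.1 / 1500 = 403.58

403.58 Hz


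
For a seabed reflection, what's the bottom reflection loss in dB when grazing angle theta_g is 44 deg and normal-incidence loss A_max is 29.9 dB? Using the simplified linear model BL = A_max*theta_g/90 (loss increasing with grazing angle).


BL = A_max * theta_g / 90 = 29.9 * 44 / 90 = 14.62

14.62 dB


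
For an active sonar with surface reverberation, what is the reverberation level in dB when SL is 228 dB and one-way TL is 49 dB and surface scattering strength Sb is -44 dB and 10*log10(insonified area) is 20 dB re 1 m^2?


RL = SL - 2*TL + Sb + 10*log10(A) = 228 - 2*49 + (-44) + 20 = 106

106 dB


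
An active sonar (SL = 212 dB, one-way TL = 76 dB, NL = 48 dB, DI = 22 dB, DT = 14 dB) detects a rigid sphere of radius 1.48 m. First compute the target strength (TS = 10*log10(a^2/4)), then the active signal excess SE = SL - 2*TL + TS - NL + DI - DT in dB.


Step 1: TS = 10*log10(1.48^2/4) = -2.62 dB
Step 2: SE = SL - 2*TL + TS - NL + DI - DT = 212 - 2*76 + (-2.62) - 48 + 22 - 14 = 17.38

17.38 dB


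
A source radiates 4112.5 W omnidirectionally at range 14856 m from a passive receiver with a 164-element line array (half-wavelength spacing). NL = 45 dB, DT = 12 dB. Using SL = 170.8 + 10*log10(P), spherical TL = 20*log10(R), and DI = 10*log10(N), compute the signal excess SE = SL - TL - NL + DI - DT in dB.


Step 1: SL = 170.8 + 10*log10(4112.5) = 206.94 dB
Step 2: TL = 20*log10(14856) = 83.44 dB
Step 3: DI = 10*log10(164) = 22.15 dB
Step 4: SE = SL - TL - NL + DI - DT = 206.94 - 83.44 - 45 + 22.15 - 12 = 88.65

88.65 dB


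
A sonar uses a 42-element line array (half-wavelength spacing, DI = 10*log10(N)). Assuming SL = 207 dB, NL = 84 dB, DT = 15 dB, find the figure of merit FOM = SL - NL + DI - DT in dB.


Step 1: DI = 10*log10(42) = 16.23 dB
Step 2: FOM = SL - NL + DI - DT = 207 - 84 + 16.23 - 15 = 124.23

124.23 dB


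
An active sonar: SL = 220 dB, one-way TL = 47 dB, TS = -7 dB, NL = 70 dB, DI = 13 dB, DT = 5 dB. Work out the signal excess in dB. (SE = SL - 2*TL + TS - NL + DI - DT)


SE = SL - 2*TL + TS - NL + DI - DT = 220 - 2*47 + (-7) - 70 + 13 - 5 = 57

57 dB


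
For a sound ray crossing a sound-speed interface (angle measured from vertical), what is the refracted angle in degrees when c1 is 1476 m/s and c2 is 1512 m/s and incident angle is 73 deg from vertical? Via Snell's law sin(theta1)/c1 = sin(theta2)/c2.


sin(theta2) = (c2/c1)*sin(theta1) = (1512/1476)*sin(73 deg) = 0.97963
theta2 = arcsin(0.97963) = 78.42

78.42 deg


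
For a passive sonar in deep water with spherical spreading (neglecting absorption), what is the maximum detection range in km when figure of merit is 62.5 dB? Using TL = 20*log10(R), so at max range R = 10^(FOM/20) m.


1.33 km


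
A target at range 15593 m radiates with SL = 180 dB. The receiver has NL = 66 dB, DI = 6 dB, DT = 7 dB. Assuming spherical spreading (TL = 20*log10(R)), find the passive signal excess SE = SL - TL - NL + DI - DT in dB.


Step 1: TL = 20*log10(15593) = 83.86 dB
Step 2: SE = 180 - 83.86 - 66 + 6 - 7 = 29.14

29.14 dB


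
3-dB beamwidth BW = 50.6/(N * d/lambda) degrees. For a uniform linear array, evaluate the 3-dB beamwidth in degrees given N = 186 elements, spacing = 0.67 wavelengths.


BW = 50.6 / (186 * 0.67) = 50.6 / 124.62 = 0.41

0.41 deg


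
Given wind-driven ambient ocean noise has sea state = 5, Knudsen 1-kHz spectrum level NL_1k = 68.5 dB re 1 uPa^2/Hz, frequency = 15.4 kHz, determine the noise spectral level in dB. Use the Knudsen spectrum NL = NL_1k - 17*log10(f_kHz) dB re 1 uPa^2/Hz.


NL = NL_1k - 17*log10(f_kHz) = 68.5 - 17*log10(15.4) = 68.5 - (20.19) = 48.31

48.31 dB


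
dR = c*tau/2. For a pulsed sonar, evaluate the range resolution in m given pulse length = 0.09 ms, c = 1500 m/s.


dR = c*tau/2 = 1500 * 0.09e-3 / 2 = 0.0675

0.0675 m


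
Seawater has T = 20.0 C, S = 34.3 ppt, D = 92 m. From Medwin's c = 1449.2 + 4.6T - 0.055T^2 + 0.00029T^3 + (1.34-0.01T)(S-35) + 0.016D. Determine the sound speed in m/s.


c = 1449.2 + 4.6*20.0 - 0.055*20.0^2 + 0.00029*20.0^3 + (1.34 - 0.01*20.0)*(34.3 - 35) + 0.016*92 = 1522.19

1522.19 m/s


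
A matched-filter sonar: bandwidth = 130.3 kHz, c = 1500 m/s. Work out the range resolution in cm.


dR = c/(2*BW) = 1500 / (2 * 130.3e3) = 0.0058 m = 0.58 cm

0.58 cm


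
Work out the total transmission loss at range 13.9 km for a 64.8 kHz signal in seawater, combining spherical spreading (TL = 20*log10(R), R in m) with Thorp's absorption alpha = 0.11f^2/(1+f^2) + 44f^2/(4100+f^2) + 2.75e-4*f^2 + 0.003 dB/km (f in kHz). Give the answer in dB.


Step 1 (Thorp): alpha = 0.11*4199.04/(1+4199.04) + 44*4199.04/(4100+4199.04) + 2.75e-4*4199.04 + 0.003 = 23.5303 dB/km
Step 2: TL_spread = 20*log10(13900) = 82.86 dB
Step 3: TL_abs = alpha*R = 23.5303 * 13.9 = 327.07 dB
Step 4: TL_total = 82.86 + 327.07 = 409.93

409.93 dB
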